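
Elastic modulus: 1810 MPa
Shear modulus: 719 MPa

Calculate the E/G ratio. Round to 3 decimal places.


E / G = 1810 / 719 = 2.517

2.517


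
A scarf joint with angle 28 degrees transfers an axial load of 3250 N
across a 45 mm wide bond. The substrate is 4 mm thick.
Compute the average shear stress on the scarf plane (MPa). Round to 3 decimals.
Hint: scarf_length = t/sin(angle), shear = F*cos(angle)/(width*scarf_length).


scarf_length = 4 / sin(28 deg) = 8.5202 mm
cos(28 deg) = 0.882948
shear stress = 3250 * 0.882948 / (45 * 8.5202)
= 7.484 MPa

7.484


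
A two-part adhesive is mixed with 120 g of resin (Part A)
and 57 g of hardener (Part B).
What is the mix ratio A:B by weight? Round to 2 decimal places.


Mix ratio = mass_A / mass_B
= 120 / 57
= 2.11

2.11


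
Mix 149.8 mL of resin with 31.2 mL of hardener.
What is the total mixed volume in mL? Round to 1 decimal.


Total = 149.8 + 31.2 = 181.0 mL

181.0


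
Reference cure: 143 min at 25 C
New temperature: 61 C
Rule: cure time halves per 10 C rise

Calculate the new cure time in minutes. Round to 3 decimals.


factor = 2^((61-25)/10) = 12.1257
t_new = 143 / 12.1257 = 11.793 min

11.793


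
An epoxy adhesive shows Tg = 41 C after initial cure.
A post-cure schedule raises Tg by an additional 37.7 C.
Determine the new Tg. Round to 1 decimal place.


New Tg = 41 + 37.7
= 78.7 C

78.7


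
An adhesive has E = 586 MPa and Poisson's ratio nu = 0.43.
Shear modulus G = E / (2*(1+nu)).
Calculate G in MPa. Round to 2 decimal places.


G = 586 / (2*(1+0.43))
= 586 / 2.86
= 204.90 MPa

204.90


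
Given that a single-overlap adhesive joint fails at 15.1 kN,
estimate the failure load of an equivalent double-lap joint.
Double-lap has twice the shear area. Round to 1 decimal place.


Double-lap factor = 2
Expected load = 15.1 * 2 = 30.2 kN

30.2


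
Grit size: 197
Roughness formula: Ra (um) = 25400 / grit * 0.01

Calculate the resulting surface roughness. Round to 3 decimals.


Ra = 25400 / 197 * 0.01
= 1.289 um

1.289


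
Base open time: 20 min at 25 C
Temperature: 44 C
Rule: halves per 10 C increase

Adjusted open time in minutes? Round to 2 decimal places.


Acceleration = 2^((44-25)/10) = 3.7321
Open time = 20 / 3.7321 = 5.36 min

5.36


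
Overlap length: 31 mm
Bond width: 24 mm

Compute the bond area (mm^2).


Bond area = 31 * 24 = 744 mm^2

744


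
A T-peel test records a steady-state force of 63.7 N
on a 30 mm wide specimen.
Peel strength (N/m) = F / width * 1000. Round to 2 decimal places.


Peel strength = 63.7 / 30 * 1000
= 2123.33 N/m

2123.33


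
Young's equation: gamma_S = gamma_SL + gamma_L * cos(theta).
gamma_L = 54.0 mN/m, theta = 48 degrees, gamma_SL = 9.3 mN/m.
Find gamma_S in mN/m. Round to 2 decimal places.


cos(48 deg) = 0.669131
gamma_S = 9.3 + 54.0 * 0.669131
= 45.43 mN/m

45.43


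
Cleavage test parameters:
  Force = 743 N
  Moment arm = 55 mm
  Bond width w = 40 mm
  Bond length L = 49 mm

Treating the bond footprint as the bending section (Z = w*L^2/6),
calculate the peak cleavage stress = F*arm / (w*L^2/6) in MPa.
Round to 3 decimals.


M = 743 * 55 = 40865 N*mm
Z = 40 * 49^2 / 6 = 96040 / 6 mm^3
sigma = M / Z = 6 * 40865 / 96040 = 245190 / 96040
= 2.553 MPa

2.553


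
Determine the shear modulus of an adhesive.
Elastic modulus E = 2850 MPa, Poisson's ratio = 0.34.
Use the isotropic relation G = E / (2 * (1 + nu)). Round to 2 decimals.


G = 2850 / (2*(1+0.34)) = 2850 / 2.68
= 1063.43 MPa

1063.43


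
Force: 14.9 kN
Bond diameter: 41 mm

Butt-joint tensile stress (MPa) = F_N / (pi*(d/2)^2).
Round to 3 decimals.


F_N = 14.9 * 1000 = 14900.0 N
A = pi*(20.5)^2 = 1320.2543 mm^2
stress = 14900.0 / 1320.2543 = 11.286 MPa

11.286


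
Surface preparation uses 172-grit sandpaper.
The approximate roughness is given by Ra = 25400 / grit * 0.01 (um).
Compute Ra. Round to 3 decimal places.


Ra = 25400 / 172 * 0.01
= 254 / 172
= 1.477 um

1.477


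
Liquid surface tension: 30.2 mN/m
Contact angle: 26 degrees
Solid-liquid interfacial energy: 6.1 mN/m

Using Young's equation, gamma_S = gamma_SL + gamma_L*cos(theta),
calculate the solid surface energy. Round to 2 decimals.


gamma_S = 6.1 + 30.2 * cos(26)
= 33.24 mN/m

33.24


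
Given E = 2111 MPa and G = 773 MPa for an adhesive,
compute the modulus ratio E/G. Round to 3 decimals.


E/G ratio = 2111 / 773 = 2.731

2.731


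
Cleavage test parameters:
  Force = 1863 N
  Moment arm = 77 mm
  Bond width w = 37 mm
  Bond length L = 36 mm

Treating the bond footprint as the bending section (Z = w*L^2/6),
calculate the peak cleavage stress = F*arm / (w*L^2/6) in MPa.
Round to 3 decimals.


M = 1863 * 77 = 143451 N*mm
Z = 37 * 36^2 / 6 = 47952 / 6 mm^3
sigma = M / Z = 6 * 143451 / 47952 = 860706 / 47952
= 17.949 MPa

17.949


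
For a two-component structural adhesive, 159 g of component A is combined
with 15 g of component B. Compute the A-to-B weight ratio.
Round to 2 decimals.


Weight ratio A:B = 159 / 15
= 10.60

10.60


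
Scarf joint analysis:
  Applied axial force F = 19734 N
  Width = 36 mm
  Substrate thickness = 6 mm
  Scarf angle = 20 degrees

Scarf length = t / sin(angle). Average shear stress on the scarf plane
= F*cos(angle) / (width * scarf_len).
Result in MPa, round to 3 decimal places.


Scarf length = 6 / sin(20 deg) = 17.5428 mm
cos(20 deg) = 0.939693
Shear = 19734 * 0.939693 / (36 * 17.5428)
= 29.363 MPa

29.363


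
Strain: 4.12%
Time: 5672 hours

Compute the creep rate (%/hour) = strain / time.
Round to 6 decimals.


Creep rate = 4.12 / 5672
= 0.000726 %/h

0.000726


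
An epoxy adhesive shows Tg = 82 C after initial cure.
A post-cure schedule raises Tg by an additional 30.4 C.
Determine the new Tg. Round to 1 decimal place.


New Tg = 82 + 30.4
= 112.4 C

112.4


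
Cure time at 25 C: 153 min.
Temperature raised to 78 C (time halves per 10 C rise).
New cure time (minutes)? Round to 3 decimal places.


Acceleration factor = 2^(53/10) = 39.3966
New time = 153 / 39.3966 = 3.884 min

3.884


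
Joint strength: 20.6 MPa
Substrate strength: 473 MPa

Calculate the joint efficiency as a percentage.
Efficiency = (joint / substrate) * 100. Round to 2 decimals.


Efficiency = (20.6 / 473) * 100 = 4.36%

4.36


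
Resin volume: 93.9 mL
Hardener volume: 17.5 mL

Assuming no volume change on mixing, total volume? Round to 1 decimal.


V_total = 93.9 + 17.5 = 111.4 mL

111.4


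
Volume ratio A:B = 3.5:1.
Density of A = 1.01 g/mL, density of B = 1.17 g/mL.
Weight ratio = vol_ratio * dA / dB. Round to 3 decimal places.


Wt ratio = 3.5 * 1.01 / 1.17
= 3.021

3.021


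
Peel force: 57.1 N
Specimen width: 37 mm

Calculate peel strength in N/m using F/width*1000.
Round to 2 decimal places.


Peel strength = 57.1 / 37 * 1000 = 1543.24 N/m

1543.24


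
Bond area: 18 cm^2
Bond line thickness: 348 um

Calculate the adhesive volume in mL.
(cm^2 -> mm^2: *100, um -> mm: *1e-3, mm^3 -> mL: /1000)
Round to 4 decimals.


V = 18*100 * 348*1e-3 / 1000
= 0.6264 mL

0.6264


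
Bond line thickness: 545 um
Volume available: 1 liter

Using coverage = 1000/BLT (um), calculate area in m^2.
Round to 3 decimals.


1 L = 1e6 mm^3, thickness = 545 um = 0.545 mm
Area = 1e6 / 0.545 mm^2 = (1e6 / 0.545) / 1e6 m^2 = 1000 / 545 m^2
= 1.835 m^2

1.835


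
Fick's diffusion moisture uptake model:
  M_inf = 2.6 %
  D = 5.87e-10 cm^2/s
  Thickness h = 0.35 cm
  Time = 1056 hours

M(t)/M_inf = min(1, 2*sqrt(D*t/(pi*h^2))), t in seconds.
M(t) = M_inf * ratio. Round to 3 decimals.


t_sec = 1056 * 3600 = 3801600
ratio = 2*sqrt(5.87e-10*3801600/(pi*0.35^2))
= min(1, 0.152296)
= 0.152296
M(t) = 2.6 * 0.152296 = 0.396 %

0.396


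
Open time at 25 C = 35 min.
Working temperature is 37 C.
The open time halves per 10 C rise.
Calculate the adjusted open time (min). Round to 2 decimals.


factor = 2^((37 - 25) / 10) = 2.2974
ot = 35 / 2.2974 = 15.23 min

15.23


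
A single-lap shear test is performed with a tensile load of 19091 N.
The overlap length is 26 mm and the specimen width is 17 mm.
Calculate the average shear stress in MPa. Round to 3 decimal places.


Shear stress = F / (overlap * width)
= 19091 / (26 * 17)
= 19091 / 442
= 43.192 MPa

43.192


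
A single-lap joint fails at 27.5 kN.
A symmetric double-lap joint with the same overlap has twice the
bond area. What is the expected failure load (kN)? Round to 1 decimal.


Double-lap load = 2 * 27.5 = 55.0 kN

55.0


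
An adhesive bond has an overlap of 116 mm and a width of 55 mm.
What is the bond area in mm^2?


Bond area = overlap * width
= 116 * 55
= 6380 mm^2

6380


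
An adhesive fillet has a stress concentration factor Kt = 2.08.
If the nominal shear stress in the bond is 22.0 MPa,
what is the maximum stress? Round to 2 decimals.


Max stress = 22.0 * 2.08 = 45.76 MPa

45.76


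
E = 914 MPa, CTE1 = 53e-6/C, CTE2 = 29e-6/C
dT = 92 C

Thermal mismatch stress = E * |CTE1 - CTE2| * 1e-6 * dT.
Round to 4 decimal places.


= 914 * 24e-6 * 92
= 2.0181 MPa

2.0181


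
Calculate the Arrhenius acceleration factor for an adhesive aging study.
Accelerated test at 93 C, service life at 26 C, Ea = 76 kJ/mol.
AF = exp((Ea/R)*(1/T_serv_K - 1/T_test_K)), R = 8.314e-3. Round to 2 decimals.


T_test = 366.15 K, T_serv = 299.15 K
Ea/R = 76 / 0.008314 = 9141.21
AF = exp(9141.21 * (1/299.15 - 1/366.15))
= 268.14

268.14


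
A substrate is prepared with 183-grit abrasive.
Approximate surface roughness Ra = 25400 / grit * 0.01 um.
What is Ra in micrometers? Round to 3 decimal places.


Ra = 25400 / 183 * 0.01 = 1.388 um

1.388


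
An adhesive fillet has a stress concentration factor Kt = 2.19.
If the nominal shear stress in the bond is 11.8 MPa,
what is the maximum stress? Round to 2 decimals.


Max stress = 11.8 * 2.19 = 25.84 MPa

25.84


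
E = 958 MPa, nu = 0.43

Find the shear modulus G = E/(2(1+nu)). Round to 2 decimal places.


G = 958 / (2 * 1.43)
= 334.97 MPa

334.97


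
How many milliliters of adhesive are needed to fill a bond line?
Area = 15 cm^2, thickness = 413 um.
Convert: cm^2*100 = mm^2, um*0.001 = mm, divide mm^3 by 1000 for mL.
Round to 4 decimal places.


= (15 * 100) * (413 * 0.001) / 1000
= 0.6195 mL

0.6195


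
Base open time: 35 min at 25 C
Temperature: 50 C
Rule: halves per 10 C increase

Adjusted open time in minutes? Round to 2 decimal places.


Acceleration = 2^((50-25)/10) = 5.6569
Open time = 35 / 5.6569 = 6.19 min

6.19


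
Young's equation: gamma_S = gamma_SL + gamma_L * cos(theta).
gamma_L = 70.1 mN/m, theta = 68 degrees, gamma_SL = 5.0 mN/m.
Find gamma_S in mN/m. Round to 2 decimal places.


cos(68 deg) = 0.374607
gamma_S = 5.0 + 70.1 * 0.374607
= 31.26 mN/m

31.26


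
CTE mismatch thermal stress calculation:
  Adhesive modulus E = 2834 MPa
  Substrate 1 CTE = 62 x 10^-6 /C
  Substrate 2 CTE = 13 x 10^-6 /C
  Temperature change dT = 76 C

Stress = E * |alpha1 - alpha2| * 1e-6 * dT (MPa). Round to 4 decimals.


delta_alpha = |62 - 13| = 49 x 10^-6/C
Stress = 2834 * 49e-6 * 76
= 10.5538 MPa

10.5538


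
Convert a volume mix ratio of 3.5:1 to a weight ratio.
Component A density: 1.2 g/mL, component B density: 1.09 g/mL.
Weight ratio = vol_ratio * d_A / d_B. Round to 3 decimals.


= 3.5 * 1.2 / 1.09 = 3.853

3.853


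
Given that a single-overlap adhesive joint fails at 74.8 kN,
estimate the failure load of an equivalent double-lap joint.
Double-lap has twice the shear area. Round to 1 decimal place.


Double-lap factor = 2
Expected load = 74.8 * 2 = 149.6 kN

149.6


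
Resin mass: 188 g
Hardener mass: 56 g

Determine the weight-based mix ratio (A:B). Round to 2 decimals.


Ratio = 188 / 56 = 3.36

3.36


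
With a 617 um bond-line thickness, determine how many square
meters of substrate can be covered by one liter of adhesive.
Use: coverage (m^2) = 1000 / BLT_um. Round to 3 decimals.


Coverage = 1000 / 617 = 1.621 m^2

1.621


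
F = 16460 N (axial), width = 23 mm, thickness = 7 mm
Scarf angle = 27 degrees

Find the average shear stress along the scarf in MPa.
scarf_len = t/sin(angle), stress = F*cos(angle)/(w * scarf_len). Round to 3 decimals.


scarf_len = 7/sin(27 deg) = 15.4188
cos(27 deg) = 0.891007
stress = 16460*0.891007/(23*15.4188) = 41.355 MPa

41.355


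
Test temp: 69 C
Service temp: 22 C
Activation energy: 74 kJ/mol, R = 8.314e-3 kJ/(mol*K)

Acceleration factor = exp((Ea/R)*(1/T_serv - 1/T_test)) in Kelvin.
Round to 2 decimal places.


AF = exp((74/0.008314)*(1/295.15 - 1/342.15))
= 62.96

62.96


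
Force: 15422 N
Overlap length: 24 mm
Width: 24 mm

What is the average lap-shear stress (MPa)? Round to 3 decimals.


Average shear stress = F / (overlap * width)
= 15422 / (24 * 24)
= 26.774 MPa

26.774


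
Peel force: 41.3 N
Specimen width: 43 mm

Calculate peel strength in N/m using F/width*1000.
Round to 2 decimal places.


Peel strength = 41.3 / 43 * 1000 = 960.47 N/m

960.47


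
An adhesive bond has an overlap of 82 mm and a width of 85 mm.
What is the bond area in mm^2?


Bond area = overlap * width
= 82 * 85
= 6970 mm^2

6970


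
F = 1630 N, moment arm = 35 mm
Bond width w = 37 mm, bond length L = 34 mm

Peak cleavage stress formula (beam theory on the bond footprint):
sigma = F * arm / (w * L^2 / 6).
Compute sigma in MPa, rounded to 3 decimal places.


sigma = (1630 * 35) / (37 * 1156 / 6)
= 57050 * 6 / 42772
= 342300 / 42772
= 8.003 MPa

8.003


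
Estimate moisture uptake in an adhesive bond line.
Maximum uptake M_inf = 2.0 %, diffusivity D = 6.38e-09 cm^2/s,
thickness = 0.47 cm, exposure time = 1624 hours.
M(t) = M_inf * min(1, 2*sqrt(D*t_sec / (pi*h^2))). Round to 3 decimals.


Convert time: 1624 h = 5846400 s
ratio = min(1, 2*sqrt(6.38e-09*5846400/(pi*0.47^2)))
= 0.463673
M(t) = 2.0 * 0.463673 = 0.927%

0.927


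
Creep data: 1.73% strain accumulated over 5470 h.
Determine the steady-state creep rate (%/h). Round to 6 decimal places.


Rate = 1.73 / 5470 = 0.000316 %/h

0.000316


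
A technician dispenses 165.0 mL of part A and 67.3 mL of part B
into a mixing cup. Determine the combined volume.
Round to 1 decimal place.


Combined volume = 165.0 + 67.3
= 232.3 mL

232.3


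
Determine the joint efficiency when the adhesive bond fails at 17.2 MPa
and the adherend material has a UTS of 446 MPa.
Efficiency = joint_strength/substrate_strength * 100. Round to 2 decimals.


Joint efficiency = 17.2 / 446 * 100
= 3.86%

3.86


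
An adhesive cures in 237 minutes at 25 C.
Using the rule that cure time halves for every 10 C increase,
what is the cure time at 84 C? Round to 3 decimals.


Factor = 2^((84 - 25) / 10) = 59.7141
Cure time = 237 / 59.7141
= 3.969 minutes

3.969


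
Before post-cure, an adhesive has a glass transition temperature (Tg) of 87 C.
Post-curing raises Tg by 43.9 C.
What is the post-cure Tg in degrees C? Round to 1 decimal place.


Tg_post = Tg_base + delta_Tg
= 87 + 43.9
= 130.9 C

130.9


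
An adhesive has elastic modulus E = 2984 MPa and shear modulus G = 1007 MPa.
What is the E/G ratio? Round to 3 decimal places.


E/G = 2984 / 1007 = 2.963

2.963


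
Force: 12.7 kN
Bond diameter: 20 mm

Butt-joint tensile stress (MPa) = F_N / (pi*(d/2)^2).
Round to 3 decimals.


F_N = 12.7 * 1000 = 12700.0 N
A = pi*(10.0)^2 = 314.1593 mm^2
stress = 12700.0 / 314.1593 = 40.425 MPa

40.425


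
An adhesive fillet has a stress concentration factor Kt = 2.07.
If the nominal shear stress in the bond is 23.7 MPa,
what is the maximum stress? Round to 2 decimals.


Max stress = 23.7 * 2.07 = 49.06 MPa

49.06


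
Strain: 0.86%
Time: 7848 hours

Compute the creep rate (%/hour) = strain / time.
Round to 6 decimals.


Creep rate = 0.86 / 7848
= 0.000110 %/h

0.000110


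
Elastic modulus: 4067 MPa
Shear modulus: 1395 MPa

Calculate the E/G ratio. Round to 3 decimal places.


E / G = 4067 / 1395 = 2.915

2.915


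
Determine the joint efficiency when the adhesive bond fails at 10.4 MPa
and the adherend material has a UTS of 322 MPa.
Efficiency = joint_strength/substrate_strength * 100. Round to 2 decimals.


Joint efficiency = 10.4 / 322 * 100
= 3.23%

3.23


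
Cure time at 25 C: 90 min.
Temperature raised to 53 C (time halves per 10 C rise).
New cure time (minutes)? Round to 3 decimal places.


Acceleration factor = 2^(28/10) = 6.9644
New time = 90 / 6.9644 = 12.923 min

12.923


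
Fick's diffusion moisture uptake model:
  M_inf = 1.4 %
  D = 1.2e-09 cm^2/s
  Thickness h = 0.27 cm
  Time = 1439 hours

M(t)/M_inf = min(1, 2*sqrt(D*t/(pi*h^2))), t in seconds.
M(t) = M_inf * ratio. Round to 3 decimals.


t_sec = 1439 * 3600 = 5180400
ratio = 2*sqrt(1.2e-09*5180400/(pi*0.27^2))
= min(1, 0.329506)
= 0.329506
M(t) = 1.4 * 0.329506 = 0.461 %

0.461


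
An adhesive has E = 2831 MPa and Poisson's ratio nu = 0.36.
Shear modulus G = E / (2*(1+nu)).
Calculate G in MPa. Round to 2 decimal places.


G = 2831 / (2*(1+0.36))
= 2831 / 2.72
= 1040.81 MPa

1040.81


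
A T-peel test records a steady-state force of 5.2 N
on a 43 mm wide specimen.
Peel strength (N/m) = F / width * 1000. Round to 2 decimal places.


Peel strength = 5.2 / 43 * 1000
= 120.93 N/m

120.93


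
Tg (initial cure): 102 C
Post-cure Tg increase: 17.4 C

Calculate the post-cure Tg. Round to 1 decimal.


Post-cure Tg = 102 + 17.4 = 119.4 C

119.4


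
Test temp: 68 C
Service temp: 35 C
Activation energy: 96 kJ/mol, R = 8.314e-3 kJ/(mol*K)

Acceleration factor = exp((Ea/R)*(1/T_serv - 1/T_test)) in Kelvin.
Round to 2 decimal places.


AF = exp((96/0.008314)*(1/308.15 - 1/341.15))
= 37.51

37.51


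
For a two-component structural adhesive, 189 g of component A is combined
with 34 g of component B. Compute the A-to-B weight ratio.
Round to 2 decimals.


Weight ratio A:B = 189 / 34
= 5.56

5.56


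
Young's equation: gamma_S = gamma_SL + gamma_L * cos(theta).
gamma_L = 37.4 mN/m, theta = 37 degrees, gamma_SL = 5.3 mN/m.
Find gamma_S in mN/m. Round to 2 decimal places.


cos(37 deg) = 0.798636
gamma_S = 5.3 + 37.4 * 0.798636
= 35.17 mN/m

35.17


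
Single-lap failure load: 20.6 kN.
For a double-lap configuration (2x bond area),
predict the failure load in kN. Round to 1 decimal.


Failure load = 20.6 * 2 = 41.2 kN

41.2


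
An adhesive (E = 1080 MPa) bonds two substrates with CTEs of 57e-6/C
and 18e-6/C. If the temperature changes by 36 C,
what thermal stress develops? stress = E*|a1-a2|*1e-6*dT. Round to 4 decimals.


Stress = 1080 * |57 - 18| * 1e-6 * 36
= 1.5163 MPa

1.5163


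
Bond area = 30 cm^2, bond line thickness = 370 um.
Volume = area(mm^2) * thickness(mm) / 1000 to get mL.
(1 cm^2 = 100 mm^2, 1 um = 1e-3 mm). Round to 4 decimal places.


area_mm2 = 30 * 100 = 3000
blt_mm = 370 * 1e-3 = 0.37
vol_mm3 = 3000 * 0.37 = 1110.0
vol_mL = 1110.0 / 1000 = 1.1100 mL

1.1100


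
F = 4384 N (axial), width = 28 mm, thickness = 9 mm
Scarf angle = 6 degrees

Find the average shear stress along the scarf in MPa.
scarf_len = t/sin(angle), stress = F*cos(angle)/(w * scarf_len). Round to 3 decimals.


scarf_len = 9/sin(6 deg) = 86.1010
cos(6 deg) = 0.994522
stress = 4384*0.994522/(28*86.1010) = 1.809 MPa

1.809


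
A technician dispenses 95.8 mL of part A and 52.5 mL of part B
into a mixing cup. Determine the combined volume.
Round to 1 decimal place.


Combined volume = 95.8 + 52.5
= 148.3 mL

148.3


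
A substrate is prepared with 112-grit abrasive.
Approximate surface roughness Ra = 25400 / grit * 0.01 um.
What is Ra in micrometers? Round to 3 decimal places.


Ra = 25400 / 112 * 0.01 = 2.268 um

2.268


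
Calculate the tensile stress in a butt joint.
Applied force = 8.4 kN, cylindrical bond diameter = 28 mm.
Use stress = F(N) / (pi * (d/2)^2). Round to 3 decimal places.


A = pi * 14.0^2 = 615.7522 mm^2
sigma = 8400.0 / 615.7522 = 13.642 MPa

13.642


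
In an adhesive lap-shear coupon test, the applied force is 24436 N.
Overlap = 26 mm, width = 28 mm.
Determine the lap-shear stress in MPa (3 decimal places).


stress = F / (overlap * width)
= 24436 / (26 * 28)
= 33.566 MPa

33.566


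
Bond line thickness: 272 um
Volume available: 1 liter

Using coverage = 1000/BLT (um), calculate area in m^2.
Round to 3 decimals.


1 L = 1e6 mm^3, thickness = 272 um = 0.272 mm
Area = 1e6 / 0.272 mm^2 = (1e6 / 0.272) / 1e6 m^2 = 1000 / 272 m^2
= 3.676 m^2

3.676


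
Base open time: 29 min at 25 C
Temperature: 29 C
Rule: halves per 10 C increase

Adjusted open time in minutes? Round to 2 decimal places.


Acceleration = 2^((29-25)/10) = 1.3195
Open time = 29 / 1.3195 = 21.98 min

21.98


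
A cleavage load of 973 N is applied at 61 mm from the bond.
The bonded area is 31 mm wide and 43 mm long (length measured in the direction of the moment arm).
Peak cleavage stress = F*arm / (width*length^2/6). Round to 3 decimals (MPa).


Moment = 973 * 61 = 59353 N*mm
Section modulus = 31 * 1849 / 6 = 57319 / 6 mm^3
Stress = 59353 / (57319 / 6) = 356118 / 57319
= 6.213 MPa

6.213


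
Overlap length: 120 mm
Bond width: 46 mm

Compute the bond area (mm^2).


Bond area = 120 * 46 = 5520 mm^2

5520


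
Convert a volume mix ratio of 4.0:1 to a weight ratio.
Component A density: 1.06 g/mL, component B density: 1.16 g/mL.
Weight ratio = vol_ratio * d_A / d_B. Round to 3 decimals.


= 4.0 * 1.06 / 1.16 = 3.655

3.655


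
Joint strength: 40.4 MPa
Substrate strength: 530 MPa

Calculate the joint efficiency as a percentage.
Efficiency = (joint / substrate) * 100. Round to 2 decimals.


Efficiency = (40.4 / 530) * 100 = 7.62%

7.62


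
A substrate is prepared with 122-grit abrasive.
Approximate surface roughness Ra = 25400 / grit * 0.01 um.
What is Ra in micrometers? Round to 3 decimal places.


Ra = 25400 / 122 * 0.01 = 2.082 um

2.082


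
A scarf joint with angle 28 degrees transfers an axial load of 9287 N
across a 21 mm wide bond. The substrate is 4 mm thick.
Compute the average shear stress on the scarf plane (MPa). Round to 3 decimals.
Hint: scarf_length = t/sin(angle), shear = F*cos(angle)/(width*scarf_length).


scarf_length = 4 / sin(28 deg) = 8.5202 mm
cos(28 deg) = 0.882948
shear stress = 9287 * 0.882948 / (21 * 8.5202)
= 45.829 MPa

45.829


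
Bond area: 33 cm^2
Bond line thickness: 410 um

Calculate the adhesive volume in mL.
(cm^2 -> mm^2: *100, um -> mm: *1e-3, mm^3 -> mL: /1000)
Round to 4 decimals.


V = 33*100 * 410*1e-3 / 1000
= 1.3530 mL

1.3530


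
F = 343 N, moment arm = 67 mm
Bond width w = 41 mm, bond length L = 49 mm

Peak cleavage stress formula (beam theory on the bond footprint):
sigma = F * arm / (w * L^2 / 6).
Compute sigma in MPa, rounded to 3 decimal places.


sigma = (343 * 67) / (41 * 2401 / 6)
= 22981 * 6 / 98441
= 137886 / 98441
= 1.401 MPa

1.401


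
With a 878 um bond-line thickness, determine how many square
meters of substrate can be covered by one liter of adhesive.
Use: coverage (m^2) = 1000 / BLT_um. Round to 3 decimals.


Coverage = 1000 / 878 = 1.139 m^2

1.139


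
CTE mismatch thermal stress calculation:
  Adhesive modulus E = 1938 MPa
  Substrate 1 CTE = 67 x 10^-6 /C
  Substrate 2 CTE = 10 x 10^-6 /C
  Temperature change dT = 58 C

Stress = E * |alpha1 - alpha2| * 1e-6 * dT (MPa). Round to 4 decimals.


delta_alpha = |67 - 10| = 57 x 10^-6/C
Stress = 1938 * 57e-6 * 58
= 6.4070 MPa

6.4070


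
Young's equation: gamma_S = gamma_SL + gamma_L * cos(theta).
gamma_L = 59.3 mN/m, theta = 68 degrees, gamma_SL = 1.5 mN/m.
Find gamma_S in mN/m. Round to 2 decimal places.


cos(68 deg) = 0.374607
gamma_S = 1.5 + 59.3 * 0.374607
= 23.71 mN/m

23.71


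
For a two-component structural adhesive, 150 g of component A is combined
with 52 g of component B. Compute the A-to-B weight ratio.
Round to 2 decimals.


Weight ratio A:B = 150 / 52
= 2.88

2.88


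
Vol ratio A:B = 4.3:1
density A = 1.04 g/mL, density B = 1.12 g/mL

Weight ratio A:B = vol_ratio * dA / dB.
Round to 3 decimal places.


Weight ratio = 4.3 * 1.04 / 1.12
= 3.993

3.993


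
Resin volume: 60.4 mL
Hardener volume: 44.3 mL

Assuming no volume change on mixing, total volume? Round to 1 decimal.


V_total = 60.4 + 44.3 = 104.7 mL

104.7


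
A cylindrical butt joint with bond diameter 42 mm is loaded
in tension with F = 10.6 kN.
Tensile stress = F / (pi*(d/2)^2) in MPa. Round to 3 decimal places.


Area = pi * (42/2)^2 = 1385.4424 mm^2
Stress = 10.6*1000 / 1385.4424
= 7.651 MPa

7.651


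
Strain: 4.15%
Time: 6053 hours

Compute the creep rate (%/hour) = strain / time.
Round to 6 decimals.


Creep rate = 4.15 / 6053
= 0.000686 %/h

0.000686


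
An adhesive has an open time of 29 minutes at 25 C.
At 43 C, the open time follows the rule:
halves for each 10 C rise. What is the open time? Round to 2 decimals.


Factor = 2^((43-25)/10) = 3.4822
Open time = 29 / 3.4822 = 8.33 min

8.33


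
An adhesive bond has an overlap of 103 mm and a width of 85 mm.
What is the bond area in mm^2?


Bond area = overlap * width
= 103 * 85
= 8755 mm^2

8755


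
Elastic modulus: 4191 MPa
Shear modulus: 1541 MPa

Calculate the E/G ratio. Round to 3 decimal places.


E / G = 4191 / 1541 = 2.720

2.720


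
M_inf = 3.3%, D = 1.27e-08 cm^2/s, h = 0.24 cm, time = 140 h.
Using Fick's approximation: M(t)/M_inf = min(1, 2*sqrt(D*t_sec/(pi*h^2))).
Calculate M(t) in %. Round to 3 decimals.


t = 504000 s
ratio = min(1, 2*sqrt(1.27e-08*504000/(pi*0.0576)))
= 0.376150
M(t) = 3.3 * 0.376150 = 1.241%

1.241


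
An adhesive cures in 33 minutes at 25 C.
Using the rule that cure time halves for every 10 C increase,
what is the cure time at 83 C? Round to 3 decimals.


Factor = 2^((83 - 25) / 10) = 55.7152
Cure time = 33 / 55.7152
= 0.592 minutes

0.592


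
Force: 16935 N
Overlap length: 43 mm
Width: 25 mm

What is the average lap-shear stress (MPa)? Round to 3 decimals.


Average shear stress = F / (overlap * width)
= 16935 / (43 * 25)
= 15.753 MPa

15.753


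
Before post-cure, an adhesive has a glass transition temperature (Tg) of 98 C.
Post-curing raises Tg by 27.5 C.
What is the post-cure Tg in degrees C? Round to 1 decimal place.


Tg_post = Tg_base + delta_Tg
= 98 + 27.5
= 125.5 C

125.5


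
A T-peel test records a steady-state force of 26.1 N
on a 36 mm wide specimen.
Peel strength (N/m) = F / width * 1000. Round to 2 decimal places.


Peel strength = 26.1 / 36 * 1000
= 725.00 N/m

725.00


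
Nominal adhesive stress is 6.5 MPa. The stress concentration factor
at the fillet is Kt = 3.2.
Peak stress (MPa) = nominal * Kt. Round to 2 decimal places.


Peak = 6.5 * 3.2 = 20.80 MPa

20.80


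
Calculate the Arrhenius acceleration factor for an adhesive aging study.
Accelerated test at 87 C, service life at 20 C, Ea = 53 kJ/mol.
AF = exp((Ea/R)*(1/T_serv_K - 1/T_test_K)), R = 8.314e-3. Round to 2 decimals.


T_test = 360.15 K, T_serv = 293.15 K
Ea/R = 53 / 0.008314 = 6374.79
AF = exp(6374.79 * (1/293.15 - 1/360.15))
= 57.14

57.14


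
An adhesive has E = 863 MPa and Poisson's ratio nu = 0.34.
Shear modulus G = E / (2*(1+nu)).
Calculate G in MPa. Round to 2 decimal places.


G = 863 / (2*(1+0.34))
= 863 / 2.68
= 322.01 MPa

322.01


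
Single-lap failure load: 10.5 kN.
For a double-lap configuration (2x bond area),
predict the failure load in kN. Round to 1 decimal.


Failure load = 10.5 * 2 = 21.0 kN

21.0


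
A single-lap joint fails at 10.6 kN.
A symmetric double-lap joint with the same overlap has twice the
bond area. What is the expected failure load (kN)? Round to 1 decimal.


Double-lap load = 2 * 10.6 = 21.2 kN

21.2


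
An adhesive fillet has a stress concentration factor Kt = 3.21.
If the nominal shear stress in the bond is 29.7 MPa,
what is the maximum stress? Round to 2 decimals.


Max stress = 29.7 * 3.21 = 95.34 MPa

95.34


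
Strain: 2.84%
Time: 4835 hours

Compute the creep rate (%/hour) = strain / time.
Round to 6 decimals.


Creep rate = 2.84 / 4835
= 0.000587 %/h

0.000587


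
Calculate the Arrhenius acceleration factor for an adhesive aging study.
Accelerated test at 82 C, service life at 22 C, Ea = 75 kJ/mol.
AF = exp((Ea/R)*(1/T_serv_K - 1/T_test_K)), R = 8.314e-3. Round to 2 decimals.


T_test = 355.15 K, T_serv = 295.15 K
Ea/R = 75 / 0.008314 = 9020.93
AF = exp(9020.93 * (1/295.15 - 1/355.15))
= 174.78

174.78


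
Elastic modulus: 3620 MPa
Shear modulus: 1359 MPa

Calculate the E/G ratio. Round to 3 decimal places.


E / G = 3620 / 1359 = 2.664

2.664


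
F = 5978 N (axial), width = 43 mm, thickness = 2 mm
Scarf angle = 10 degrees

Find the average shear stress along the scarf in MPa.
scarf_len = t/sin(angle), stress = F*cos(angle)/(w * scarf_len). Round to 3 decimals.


scarf_len = 2/sin(10 deg) = 11.5175
cos(10 deg) = 0.984808
stress = 5978*0.984808/(43*11.5175) = 11.887 MPa

11.887


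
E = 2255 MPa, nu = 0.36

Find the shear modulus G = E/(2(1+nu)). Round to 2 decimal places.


G = 2255 / (2 * 1.36)
= 829.04 MPa

829.04


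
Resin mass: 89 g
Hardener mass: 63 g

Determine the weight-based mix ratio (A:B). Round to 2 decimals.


Ratio = 89 / 63 = 1.41

1.41


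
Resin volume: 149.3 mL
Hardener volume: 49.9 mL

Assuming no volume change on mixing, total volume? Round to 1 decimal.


V_total = 149.3 + 49.9 = 199.2 mL

199.2


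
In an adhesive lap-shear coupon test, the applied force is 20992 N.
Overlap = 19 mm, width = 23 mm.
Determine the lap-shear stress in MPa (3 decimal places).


stress = F / (overlap * width)
= 20992 / (19 * 23)
= 48.037 MPa

48.037


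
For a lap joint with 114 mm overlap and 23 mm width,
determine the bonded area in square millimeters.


Area = 114 * 23 = 2622 mm^2

2622


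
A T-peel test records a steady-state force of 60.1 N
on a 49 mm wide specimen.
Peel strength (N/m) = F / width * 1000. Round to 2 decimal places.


Peel strength = 60.1 / 49 * 1000
= 1226.53 N/m

1226.53


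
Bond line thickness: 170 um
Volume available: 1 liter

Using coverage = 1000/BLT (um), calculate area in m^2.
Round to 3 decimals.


1 L = 1e6 mm^3, thickness = 170 um = 0.17 mm
Area = 1e6 / 0.17 mm^2 = (1e6 / 0.17) / 1e6 m^2 = 1000 / 170 m^2
= 5.882 m^2

5.882


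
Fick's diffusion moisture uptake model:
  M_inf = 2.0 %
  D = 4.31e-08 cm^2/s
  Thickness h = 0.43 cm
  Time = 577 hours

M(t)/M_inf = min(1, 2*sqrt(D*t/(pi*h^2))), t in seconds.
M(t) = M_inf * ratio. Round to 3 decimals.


t_sec = 577 * 3600 = 2077200
ratio = 2*sqrt(4.31e-08*2077200/(pi*0.43^2))
= min(1, 0.785171)
= 0.785171
M(t) = 2.0 * 0.785171 = 1.570 %

1.570


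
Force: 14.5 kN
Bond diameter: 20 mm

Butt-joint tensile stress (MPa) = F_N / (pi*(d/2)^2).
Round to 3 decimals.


F_N = 14.5 * 1000 = 14500.0 N
A = pi*(10.0)^2 = 314.1593 mm^2
stress = 14500.0 / 314.1593 = 46.155 MPa

46.155


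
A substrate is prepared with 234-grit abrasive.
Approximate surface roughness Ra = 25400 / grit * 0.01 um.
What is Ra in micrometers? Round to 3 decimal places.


Ra = 25400 / 234 * 0.01 = 1.085 um

1.085


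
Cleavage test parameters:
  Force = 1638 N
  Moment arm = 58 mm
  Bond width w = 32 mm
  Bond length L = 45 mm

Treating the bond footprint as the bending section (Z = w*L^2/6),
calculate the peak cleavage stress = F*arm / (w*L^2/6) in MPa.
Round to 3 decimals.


M = 1638 * 58 = 95004 N*mm
Z = 32 * 45^2 / 6 = 64800 / 6 mm^3
sigma = M / Z = 6 * 95004 / 64800 = 570024 / 64800
= 8.797 MPa

8.797


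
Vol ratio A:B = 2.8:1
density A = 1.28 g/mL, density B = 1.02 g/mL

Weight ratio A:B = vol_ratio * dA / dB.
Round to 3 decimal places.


Weight ratio = 2.8 * 1.28 / 1.02
= 3.514

3.514


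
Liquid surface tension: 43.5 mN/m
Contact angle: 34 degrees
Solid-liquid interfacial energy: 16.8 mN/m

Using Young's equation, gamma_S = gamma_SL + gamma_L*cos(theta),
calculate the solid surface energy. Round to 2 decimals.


gamma_S = 16.8 + 43.5 * cos(34)
= 52.86 mN/m

52.86


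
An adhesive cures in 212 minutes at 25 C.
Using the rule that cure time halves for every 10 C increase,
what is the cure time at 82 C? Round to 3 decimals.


Factor = 2^((82 - 25) / 10) = 51.9842
Cure time = 212 / 51.9842
= 4.078 minutes

4.078


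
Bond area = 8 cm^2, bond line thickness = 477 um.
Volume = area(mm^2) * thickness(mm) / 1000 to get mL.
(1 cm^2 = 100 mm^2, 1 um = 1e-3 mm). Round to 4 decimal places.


area_mm2 = 8 * 100 = 800
blt_mm = 477 * 1e-3 = 0.477
vol_mm3 = 800 * 0.477 = 381.6
vol_mL = 381.6 / 1000 = 0.3816 mL

0.3816


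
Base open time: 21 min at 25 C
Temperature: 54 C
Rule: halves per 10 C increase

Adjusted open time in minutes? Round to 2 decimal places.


Acceleration = 2^((54-25)/10) = 7.4643
Open time = 21 / 7.4643 = 2.81 min

2.81


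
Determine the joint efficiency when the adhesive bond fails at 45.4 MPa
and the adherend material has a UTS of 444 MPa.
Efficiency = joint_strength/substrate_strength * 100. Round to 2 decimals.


Joint efficiency = 45.4 / 444 * 100
= 10.23%

10.23


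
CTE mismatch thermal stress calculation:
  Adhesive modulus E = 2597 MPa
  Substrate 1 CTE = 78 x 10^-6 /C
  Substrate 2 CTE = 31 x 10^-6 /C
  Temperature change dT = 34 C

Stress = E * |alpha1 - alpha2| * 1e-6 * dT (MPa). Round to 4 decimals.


delta_alpha = |78 - 31| = 47 x 10^-6/C
Stress = 2597 * 47e-6 * 34
= 4.1500 MPa

4.1500


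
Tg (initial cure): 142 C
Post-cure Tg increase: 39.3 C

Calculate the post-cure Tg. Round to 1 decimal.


Post-cure Tg = 142 + 39.3 = 181.3 C

181.3


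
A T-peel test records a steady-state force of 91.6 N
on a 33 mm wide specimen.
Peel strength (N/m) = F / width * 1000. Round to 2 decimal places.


Peel strength = 91.6 / 33 * 1000
= 2775.76 N/m

2775.76


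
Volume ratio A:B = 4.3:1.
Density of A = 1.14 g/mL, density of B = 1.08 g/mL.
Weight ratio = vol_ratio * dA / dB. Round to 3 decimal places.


Wt ratio = 4.3 * 1.14 / 1.08
= 4.539

4.539


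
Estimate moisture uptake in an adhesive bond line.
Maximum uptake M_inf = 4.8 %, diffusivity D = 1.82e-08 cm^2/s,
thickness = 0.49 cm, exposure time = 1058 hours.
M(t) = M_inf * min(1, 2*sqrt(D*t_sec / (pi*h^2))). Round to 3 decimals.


Convert time: 1058 h = 3808800 s
ratio = min(1, 2*sqrt(1.82e-08*3808800/(pi*0.49^2)))
= 0.606302
M(t) = 4.8 * 0.606302 = 2.910%

2.910


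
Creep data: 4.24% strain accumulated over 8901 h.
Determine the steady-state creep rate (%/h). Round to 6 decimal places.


Rate = 4.24 / 8901 = 0.000476 %/h

0.000476


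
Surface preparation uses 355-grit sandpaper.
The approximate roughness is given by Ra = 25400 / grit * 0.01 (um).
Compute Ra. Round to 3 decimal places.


Ra = 25400 / 355 * 0.01
= 254 / 355
= 0.715 um

0.715


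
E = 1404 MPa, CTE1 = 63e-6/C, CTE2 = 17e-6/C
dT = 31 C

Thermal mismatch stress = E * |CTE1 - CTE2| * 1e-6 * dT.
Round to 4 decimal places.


= 1404 * 46e-6 * 31
= 2.0021 MPa

2.0021


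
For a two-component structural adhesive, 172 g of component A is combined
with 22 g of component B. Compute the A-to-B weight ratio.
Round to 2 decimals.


Weight ratio A:B = 172 / 22
= 7.82

7.82


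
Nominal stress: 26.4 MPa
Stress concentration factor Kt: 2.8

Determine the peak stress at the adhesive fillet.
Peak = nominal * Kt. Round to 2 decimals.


Peak stress = 26.4 * 2.8
= 73.92 MPa

73.92


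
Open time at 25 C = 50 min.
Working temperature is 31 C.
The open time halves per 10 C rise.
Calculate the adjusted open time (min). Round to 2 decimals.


factor = 2^((31 - 25) / 10) = 1.5157
ot = 50 / 1.5157 = 32.99 min

32.99


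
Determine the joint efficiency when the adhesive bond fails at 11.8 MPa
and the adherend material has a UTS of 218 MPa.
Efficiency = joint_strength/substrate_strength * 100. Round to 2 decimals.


Joint efficiency = 11.8 / 218 * 100
= 5.41%

5.41


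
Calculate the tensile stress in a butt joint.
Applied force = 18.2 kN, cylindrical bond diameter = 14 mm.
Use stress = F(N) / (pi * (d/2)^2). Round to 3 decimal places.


A = pi * 7.0^2 = 153.9380 mm^2
sigma = 18200.0 / 153.9380 = 118.229 MPa

118.229


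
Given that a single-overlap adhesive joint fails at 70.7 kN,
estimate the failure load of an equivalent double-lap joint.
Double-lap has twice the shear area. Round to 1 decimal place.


Double-lap factor = 2
Expected load = 70.7 * 2 = 141.4 kN

141.4


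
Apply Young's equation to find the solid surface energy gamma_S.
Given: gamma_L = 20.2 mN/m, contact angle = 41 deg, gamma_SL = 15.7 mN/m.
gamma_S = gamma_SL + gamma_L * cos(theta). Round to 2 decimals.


theta_rad = 41 * pi/180 = 0.715585
gamma_S = 15.7 + 20.2 * cos(0.715585)
= 30.95 mN/m

30.95


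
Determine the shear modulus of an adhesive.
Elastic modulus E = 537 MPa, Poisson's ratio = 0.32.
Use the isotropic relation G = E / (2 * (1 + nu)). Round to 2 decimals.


G = 537 / (2*(1+0.32)) = 537 / 2.64
= 203.41 MPa

203.41


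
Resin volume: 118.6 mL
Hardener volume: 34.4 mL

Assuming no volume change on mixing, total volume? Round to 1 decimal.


V_total = 118.6 + 34.4 = 153.0 mL

153.0


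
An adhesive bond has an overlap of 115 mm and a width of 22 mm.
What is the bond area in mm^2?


Bond area = overlap * width
= 115 * 22
= 2530 mm^2

2530


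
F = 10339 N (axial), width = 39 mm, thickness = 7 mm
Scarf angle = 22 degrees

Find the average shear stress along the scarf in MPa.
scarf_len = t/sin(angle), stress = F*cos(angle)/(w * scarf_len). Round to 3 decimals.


scarf_len = 7/sin(22 deg) = 18.6863
cos(22 deg) = 0.927184
stress = 10339*0.927184/(39*18.6863) = 13.154 MPa

13.154


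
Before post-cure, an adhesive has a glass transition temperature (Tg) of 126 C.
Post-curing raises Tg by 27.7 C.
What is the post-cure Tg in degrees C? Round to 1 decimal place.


Tg_post = Tg_base + delta_Tg
= 126 + 27.7
= 153.7 C

153.7


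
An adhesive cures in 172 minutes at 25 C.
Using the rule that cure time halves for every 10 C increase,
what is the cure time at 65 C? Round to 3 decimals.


Factor = 2^((65 - 25) / 10) = 16.0000
Cure time = 172 / 16.0000
= 10.750 minutes

10.750


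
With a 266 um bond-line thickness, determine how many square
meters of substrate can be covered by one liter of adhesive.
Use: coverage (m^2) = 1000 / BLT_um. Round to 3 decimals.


Coverage = 1000 / 266 = 3.759 m^2

3.759


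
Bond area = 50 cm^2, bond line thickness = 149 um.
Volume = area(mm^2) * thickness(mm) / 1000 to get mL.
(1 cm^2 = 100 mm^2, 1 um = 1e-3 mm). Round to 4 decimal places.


area_mm2 = 50 * 100 = 5000
blt_mm = 149 * 1e-3 = 0.149
vol_mm3 = 5000 * 0.149 = 745.0
vol_mL = 745.0 / 1000 = 0.7450 mL

0.7450


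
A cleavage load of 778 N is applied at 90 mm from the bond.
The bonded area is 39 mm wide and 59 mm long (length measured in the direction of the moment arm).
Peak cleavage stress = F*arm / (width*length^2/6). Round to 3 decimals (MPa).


Moment = 778 * 90 = 70020 N*mm
Section modulus = 39 * 3481 / 6 = 135759 / 6 mm^3
Stress = 70020 / (135759 / 6) = 420120 / 135759
= 3.095 MPa

3.095


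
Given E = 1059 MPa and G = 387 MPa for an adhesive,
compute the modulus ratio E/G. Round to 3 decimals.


E/G ratio = 1059 / 387 = 2.736

2.736


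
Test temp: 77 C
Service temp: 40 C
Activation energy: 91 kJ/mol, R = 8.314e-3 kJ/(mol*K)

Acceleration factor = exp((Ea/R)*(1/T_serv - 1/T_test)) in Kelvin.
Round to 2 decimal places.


AF = exp((91/0.008314)*(1/313.15 - 1/350.15))
= 40.18

40.18


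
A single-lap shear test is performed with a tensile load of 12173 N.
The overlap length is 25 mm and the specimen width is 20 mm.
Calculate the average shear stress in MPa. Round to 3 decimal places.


Shear stress = F / (overlap * width)
= 12173 / (25 * 20)
= 12173 / 500
= 24.346 MPa

24.346


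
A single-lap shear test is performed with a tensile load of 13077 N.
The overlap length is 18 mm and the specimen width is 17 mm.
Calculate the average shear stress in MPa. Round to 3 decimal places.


Shear stress = F / (overlap * width)
= 13077 / (18 * 17)
= 13077 / 306
= 42.735 MPa

42.735
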